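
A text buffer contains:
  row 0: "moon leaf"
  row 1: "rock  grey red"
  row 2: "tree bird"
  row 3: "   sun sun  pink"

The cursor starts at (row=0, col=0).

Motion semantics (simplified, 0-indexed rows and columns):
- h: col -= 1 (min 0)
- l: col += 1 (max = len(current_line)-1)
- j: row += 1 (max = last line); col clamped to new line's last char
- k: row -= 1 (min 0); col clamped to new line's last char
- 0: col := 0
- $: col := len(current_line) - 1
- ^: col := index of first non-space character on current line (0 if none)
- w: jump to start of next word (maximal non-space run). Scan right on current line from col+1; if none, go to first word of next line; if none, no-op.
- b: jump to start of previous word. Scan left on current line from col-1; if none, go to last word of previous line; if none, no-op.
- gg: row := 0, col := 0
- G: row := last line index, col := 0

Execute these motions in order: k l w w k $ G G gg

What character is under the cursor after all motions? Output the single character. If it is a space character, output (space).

Answer: m

Derivation:
After 1 (k): row=0 col=0 char='m'
After 2 (l): row=0 col=1 char='o'
After 3 (w): row=0 col=5 char='l'
After 4 (w): row=1 col=0 char='r'
After 5 (k): row=0 col=0 char='m'
After 6 ($): row=0 col=8 char='f'
After 7 (G): row=3 col=0 char='_'
After 8 (G): row=3 col=0 char='_'
After 9 (gg): row=0 col=0 char='m'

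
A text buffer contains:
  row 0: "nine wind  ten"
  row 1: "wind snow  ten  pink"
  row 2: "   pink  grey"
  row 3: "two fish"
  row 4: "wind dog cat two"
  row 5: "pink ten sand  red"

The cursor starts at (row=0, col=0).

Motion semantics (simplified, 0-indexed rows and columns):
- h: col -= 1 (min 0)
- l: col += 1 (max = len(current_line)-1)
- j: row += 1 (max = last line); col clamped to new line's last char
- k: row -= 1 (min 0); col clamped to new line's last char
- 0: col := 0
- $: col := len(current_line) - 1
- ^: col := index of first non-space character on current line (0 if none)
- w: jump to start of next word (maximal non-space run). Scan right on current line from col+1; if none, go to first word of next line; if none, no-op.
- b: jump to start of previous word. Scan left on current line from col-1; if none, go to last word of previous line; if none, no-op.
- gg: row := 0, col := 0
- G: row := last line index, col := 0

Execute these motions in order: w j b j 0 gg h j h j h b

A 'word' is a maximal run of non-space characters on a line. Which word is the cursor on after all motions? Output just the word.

After 1 (w): row=0 col=5 char='w'
After 2 (j): row=1 col=5 char='s'
After 3 (b): row=1 col=0 char='w'
After 4 (j): row=2 col=0 char='_'
After 5 (0): row=2 col=0 char='_'
After 6 (gg): row=0 col=0 char='n'
After 7 (h): row=0 col=0 char='n'
After 8 (j): row=1 col=0 char='w'
After 9 (h): row=1 col=0 char='w'
After 10 (j): row=2 col=0 char='_'
After 11 (h): row=2 col=0 char='_'
After 12 (b): row=1 col=16 char='p'

Answer: pink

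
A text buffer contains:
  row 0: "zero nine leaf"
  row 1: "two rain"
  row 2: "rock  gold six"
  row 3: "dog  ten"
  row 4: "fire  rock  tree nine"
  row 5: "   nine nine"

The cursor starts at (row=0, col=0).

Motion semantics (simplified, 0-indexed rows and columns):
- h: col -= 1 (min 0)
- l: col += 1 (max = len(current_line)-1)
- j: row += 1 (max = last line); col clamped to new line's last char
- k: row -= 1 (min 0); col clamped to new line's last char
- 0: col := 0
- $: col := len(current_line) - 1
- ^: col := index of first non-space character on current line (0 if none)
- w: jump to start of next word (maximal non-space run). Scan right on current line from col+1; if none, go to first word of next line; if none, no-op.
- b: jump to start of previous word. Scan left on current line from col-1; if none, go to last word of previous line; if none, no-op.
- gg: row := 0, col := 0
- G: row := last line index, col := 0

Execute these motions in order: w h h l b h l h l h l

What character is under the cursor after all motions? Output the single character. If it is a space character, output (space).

After 1 (w): row=0 col=5 char='n'
After 2 (h): row=0 col=4 char='_'
After 3 (h): row=0 col=3 char='o'
After 4 (l): row=0 col=4 char='_'
After 5 (b): row=0 col=0 char='z'
After 6 (h): row=0 col=0 char='z'
After 7 (l): row=0 col=1 char='e'
After 8 (h): row=0 col=0 char='z'
After 9 (l): row=0 col=1 char='e'
After 10 (h): row=0 col=0 char='z'
After 11 (l): row=0 col=1 char='e'

Answer: e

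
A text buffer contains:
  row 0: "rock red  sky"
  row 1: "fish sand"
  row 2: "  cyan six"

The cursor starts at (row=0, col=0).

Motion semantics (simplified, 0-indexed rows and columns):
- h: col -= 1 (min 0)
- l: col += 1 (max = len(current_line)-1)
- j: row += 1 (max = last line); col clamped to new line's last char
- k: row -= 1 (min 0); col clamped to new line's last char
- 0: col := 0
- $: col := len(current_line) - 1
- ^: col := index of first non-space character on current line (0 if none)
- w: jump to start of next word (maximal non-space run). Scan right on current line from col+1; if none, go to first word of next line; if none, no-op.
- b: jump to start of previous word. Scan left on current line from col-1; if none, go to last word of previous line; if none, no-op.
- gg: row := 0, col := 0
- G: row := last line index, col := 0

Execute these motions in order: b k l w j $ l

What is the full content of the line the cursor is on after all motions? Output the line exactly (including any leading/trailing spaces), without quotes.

After 1 (b): row=0 col=0 char='r'
After 2 (k): row=0 col=0 char='r'
After 3 (l): row=0 col=1 char='o'
After 4 (w): row=0 col=5 char='r'
After 5 (j): row=1 col=5 char='s'
After 6 ($): row=1 col=8 char='d'
After 7 (l): row=1 col=8 char='d'

Answer: fish sand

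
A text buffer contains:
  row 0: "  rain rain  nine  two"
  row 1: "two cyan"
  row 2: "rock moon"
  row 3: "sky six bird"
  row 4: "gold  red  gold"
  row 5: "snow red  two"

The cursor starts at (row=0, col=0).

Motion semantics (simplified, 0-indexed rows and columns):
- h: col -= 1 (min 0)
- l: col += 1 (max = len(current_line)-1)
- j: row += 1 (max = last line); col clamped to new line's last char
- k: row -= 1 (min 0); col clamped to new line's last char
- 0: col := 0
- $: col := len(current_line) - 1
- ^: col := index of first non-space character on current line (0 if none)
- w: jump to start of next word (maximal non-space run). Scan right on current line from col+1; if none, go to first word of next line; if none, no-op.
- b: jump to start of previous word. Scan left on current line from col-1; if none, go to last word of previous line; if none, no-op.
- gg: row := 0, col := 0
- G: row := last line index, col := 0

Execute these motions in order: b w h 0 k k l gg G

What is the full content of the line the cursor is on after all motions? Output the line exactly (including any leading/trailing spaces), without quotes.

Answer: snow red  two

Derivation:
After 1 (b): row=0 col=0 char='_'
After 2 (w): row=0 col=2 char='r'
After 3 (h): row=0 col=1 char='_'
After 4 (0): row=0 col=0 char='_'
After 5 (k): row=0 col=0 char='_'
After 6 (k): row=0 col=0 char='_'
After 7 (l): row=0 col=1 char='_'
After 8 (gg): row=0 col=0 char='_'
After 9 (G): row=5 col=0 char='s'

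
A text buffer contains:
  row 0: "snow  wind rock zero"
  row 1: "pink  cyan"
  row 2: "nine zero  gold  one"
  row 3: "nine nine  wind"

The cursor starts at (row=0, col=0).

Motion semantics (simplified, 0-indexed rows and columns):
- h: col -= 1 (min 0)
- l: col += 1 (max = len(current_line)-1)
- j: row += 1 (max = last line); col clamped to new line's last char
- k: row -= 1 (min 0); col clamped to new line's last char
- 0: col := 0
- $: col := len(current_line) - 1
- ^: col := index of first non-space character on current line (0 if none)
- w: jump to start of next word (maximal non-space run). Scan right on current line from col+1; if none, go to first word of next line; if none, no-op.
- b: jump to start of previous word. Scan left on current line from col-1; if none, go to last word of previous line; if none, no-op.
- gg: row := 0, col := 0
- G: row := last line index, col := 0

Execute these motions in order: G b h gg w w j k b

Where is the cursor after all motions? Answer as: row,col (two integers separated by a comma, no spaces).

After 1 (G): row=3 col=0 char='n'
After 2 (b): row=2 col=17 char='o'
After 3 (h): row=2 col=16 char='_'
After 4 (gg): row=0 col=0 char='s'
After 5 (w): row=0 col=6 char='w'
After 6 (w): row=0 col=11 char='r'
After 7 (j): row=1 col=9 char='n'
After 8 (k): row=0 col=9 char='d'
After 9 (b): row=0 col=6 char='w'

Answer: 0,6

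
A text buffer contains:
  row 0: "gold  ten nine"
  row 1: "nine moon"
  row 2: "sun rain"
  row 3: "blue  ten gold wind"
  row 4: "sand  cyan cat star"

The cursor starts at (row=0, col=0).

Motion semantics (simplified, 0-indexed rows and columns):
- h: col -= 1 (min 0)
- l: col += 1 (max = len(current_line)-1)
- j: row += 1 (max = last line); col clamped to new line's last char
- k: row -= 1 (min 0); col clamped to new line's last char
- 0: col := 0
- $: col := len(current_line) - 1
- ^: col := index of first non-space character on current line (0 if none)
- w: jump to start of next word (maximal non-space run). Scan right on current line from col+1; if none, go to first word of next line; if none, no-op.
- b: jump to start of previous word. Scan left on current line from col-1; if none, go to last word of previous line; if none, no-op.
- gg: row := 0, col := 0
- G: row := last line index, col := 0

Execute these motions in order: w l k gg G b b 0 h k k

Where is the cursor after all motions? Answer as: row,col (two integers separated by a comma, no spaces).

Answer: 1,0

Derivation:
After 1 (w): row=0 col=6 char='t'
After 2 (l): row=0 col=7 char='e'
After 3 (k): row=0 col=7 char='e'
After 4 (gg): row=0 col=0 char='g'
After 5 (G): row=4 col=0 char='s'
After 6 (b): row=3 col=15 char='w'
After 7 (b): row=3 col=10 char='g'
After 8 (0): row=3 col=0 char='b'
After 9 (h): row=3 col=0 char='b'
After 10 (k): row=2 col=0 char='s'
After 11 (k): row=1 col=0 char='n'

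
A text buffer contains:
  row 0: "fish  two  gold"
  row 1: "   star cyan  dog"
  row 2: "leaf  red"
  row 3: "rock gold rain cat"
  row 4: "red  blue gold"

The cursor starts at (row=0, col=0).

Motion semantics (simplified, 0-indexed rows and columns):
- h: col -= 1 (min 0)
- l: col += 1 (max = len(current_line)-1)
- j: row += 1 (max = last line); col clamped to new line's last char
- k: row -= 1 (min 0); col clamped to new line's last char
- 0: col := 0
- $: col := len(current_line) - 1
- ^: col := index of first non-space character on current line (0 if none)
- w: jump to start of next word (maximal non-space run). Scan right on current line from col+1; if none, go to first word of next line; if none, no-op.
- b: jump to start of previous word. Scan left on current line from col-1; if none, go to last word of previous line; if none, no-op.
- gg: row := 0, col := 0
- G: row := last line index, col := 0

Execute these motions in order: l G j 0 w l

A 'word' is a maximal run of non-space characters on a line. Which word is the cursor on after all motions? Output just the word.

Answer: blue

Derivation:
After 1 (l): row=0 col=1 char='i'
After 2 (G): row=4 col=0 char='r'
After 3 (j): row=4 col=0 char='r'
After 4 (0): row=4 col=0 char='r'
After 5 (w): row=4 col=5 char='b'
After 6 (l): row=4 col=6 char='l'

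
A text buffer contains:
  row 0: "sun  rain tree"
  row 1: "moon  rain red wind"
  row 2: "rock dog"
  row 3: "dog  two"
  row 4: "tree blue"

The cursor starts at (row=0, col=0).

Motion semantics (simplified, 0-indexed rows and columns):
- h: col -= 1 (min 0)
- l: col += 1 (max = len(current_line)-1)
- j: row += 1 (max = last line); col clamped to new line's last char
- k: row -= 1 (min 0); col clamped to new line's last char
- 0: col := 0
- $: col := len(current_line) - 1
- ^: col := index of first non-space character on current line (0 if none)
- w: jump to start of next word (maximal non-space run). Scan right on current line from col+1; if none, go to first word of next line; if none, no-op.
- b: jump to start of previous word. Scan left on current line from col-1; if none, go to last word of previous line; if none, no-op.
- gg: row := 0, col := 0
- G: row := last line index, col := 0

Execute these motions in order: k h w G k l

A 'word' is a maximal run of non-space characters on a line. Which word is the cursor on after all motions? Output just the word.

Answer: dog

Derivation:
After 1 (k): row=0 col=0 char='s'
After 2 (h): row=0 col=0 char='s'
After 3 (w): row=0 col=5 char='r'
After 4 (G): row=4 col=0 char='t'
After 5 (k): row=3 col=0 char='d'
After 6 (l): row=3 col=1 char='o'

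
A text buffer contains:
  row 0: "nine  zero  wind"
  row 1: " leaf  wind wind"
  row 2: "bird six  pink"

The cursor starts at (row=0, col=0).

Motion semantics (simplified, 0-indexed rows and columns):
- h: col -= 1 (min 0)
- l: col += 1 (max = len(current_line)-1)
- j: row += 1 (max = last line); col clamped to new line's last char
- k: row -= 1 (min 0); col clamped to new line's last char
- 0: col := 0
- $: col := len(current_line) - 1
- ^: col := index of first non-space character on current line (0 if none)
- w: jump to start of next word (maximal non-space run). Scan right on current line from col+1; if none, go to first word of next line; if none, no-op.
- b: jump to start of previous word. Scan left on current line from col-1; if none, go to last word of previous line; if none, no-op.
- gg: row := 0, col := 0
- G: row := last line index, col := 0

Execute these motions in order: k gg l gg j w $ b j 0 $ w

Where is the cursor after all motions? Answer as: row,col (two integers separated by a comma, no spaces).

After 1 (k): row=0 col=0 char='n'
After 2 (gg): row=0 col=0 char='n'
After 3 (l): row=0 col=1 char='i'
After 4 (gg): row=0 col=0 char='n'
After 5 (j): row=1 col=0 char='_'
After 6 (w): row=1 col=1 char='l'
After 7 ($): row=1 col=15 char='d'
After 8 (b): row=1 col=12 char='w'
After 9 (j): row=2 col=12 char='n'
After 10 (0): row=2 col=0 char='b'
After 11 ($): row=2 col=13 char='k'
After 12 (w): row=2 col=13 char='k'

Answer: 2,13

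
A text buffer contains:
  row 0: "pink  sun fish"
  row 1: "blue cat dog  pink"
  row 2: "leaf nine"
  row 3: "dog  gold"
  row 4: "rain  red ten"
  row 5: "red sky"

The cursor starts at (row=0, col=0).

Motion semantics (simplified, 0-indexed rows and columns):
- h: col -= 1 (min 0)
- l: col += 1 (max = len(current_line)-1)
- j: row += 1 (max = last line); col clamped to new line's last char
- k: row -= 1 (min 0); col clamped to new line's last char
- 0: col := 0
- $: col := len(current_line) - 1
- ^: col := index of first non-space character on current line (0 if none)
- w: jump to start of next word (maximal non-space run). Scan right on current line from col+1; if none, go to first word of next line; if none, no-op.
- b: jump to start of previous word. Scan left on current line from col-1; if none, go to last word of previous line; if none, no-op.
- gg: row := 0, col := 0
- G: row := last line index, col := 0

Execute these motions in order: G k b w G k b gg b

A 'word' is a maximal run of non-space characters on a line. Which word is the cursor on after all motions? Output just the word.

Answer: pink

Derivation:
After 1 (G): row=5 col=0 char='r'
After 2 (k): row=4 col=0 char='r'
After 3 (b): row=3 col=5 char='g'
After 4 (w): row=4 col=0 char='r'
After 5 (G): row=5 col=0 char='r'
After 6 (k): row=4 col=0 char='r'
After 7 (b): row=3 col=5 char='g'
After 8 (gg): row=0 col=0 char='p'
After 9 (b): row=0 col=0 char='p'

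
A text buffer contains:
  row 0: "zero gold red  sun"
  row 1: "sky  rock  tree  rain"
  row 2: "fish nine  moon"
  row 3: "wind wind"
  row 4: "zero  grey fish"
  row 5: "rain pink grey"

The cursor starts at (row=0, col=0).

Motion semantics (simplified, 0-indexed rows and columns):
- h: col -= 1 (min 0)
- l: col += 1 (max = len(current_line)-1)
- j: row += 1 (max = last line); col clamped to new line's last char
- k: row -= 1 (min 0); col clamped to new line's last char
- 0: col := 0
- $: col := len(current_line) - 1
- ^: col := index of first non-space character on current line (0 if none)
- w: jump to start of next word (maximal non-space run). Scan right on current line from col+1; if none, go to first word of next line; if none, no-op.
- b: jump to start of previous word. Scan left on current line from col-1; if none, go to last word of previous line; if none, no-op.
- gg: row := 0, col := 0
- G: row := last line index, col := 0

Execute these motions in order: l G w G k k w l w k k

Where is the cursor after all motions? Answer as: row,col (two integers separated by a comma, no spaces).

Answer: 2,0

Derivation:
After 1 (l): row=0 col=1 char='e'
After 2 (G): row=5 col=0 char='r'
After 3 (w): row=5 col=5 char='p'
After 4 (G): row=5 col=0 char='r'
After 5 (k): row=4 col=0 char='z'
After 6 (k): row=3 col=0 char='w'
After 7 (w): row=3 col=5 char='w'
After 8 (l): row=3 col=6 char='i'
After 9 (w): row=4 col=0 char='z'
After 10 (k): row=3 col=0 char='w'
After 11 (k): row=2 col=0 char='f'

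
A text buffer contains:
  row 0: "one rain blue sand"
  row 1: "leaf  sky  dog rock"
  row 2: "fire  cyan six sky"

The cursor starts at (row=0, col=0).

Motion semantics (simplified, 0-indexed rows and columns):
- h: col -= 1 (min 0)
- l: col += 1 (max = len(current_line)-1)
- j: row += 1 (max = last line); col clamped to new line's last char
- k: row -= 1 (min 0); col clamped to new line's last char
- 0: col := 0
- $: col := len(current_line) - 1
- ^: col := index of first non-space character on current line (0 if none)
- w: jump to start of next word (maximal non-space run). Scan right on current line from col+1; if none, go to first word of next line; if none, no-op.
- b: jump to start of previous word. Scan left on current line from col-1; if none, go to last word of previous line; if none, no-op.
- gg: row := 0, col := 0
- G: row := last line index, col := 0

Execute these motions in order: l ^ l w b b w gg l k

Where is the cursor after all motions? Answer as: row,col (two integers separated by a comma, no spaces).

Answer: 0,1

Derivation:
After 1 (l): row=0 col=1 char='n'
After 2 (^): row=0 col=0 char='o'
After 3 (l): row=0 col=1 char='n'
After 4 (w): row=0 col=4 char='r'
After 5 (b): row=0 col=0 char='o'
After 6 (b): row=0 col=0 char='o'
After 7 (w): row=0 col=4 char='r'
After 8 (gg): row=0 col=0 char='o'
After 9 (l): row=0 col=1 char='n'
After 10 (k): row=0 col=1 char='n'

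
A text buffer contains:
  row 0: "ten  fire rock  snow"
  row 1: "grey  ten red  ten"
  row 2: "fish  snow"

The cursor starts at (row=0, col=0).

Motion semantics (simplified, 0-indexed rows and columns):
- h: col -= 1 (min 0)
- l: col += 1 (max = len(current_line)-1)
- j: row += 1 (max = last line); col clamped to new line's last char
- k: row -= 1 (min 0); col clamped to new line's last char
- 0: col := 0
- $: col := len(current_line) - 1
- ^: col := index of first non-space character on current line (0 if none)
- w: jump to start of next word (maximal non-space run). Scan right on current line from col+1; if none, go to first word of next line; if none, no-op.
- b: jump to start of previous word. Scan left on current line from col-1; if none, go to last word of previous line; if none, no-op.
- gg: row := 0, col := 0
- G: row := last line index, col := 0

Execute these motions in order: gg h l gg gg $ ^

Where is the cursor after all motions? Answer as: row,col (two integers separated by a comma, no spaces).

Answer: 0,0

Derivation:
After 1 (gg): row=0 col=0 char='t'
After 2 (h): row=0 col=0 char='t'
After 3 (l): row=0 col=1 char='e'
After 4 (gg): row=0 col=0 char='t'
After 5 (gg): row=0 col=0 char='t'
After 6 ($): row=0 col=19 char='w'
After 7 (^): row=0 col=0 char='t'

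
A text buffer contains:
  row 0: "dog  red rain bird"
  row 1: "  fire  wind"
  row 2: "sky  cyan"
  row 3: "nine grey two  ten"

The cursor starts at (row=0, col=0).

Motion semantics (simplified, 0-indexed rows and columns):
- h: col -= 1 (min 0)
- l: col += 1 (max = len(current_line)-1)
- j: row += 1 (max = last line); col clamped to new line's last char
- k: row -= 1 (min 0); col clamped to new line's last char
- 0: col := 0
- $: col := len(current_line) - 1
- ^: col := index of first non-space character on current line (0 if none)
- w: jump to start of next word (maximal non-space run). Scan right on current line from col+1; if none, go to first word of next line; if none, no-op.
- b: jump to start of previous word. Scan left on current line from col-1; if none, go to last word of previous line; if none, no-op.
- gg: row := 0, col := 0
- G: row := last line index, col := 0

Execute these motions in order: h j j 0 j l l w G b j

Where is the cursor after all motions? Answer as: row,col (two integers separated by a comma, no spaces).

After 1 (h): row=0 col=0 char='d'
After 2 (j): row=1 col=0 char='_'
After 3 (j): row=2 col=0 char='s'
After 4 (0): row=2 col=0 char='s'
After 5 (j): row=3 col=0 char='n'
After 6 (l): row=3 col=1 char='i'
After 7 (l): row=3 col=2 char='n'
After 8 (w): row=3 col=5 char='g'
After 9 (G): row=3 col=0 char='n'
After 10 (b): row=2 col=5 char='c'
After 11 (j): row=3 col=5 char='g'

Answer: 3,5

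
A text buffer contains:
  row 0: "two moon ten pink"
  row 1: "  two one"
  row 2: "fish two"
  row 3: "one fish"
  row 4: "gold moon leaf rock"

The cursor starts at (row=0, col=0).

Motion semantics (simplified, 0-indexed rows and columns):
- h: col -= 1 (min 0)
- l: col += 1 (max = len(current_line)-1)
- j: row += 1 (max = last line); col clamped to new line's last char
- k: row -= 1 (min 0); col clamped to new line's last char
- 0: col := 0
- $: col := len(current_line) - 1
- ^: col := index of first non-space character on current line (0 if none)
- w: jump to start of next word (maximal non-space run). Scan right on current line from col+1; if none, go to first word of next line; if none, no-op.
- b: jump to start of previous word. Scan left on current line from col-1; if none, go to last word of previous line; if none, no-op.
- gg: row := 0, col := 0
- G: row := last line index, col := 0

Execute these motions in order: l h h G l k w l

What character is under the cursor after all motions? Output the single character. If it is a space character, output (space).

After 1 (l): row=0 col=1 char='w'
After 2 (h): row=0 col=0 char='t'
After 3 (h): row=0 col=0 char='t'
After 4 (G): row=4 col=0 char='g'
After 5 (l): row=4 col=1 char='o'
After 6 (k): row=3 col=1 char='n'
After 7 (w): row=3 col=4 char='f'
After 8 (l): row=3 col=5 char='i'

Answer: i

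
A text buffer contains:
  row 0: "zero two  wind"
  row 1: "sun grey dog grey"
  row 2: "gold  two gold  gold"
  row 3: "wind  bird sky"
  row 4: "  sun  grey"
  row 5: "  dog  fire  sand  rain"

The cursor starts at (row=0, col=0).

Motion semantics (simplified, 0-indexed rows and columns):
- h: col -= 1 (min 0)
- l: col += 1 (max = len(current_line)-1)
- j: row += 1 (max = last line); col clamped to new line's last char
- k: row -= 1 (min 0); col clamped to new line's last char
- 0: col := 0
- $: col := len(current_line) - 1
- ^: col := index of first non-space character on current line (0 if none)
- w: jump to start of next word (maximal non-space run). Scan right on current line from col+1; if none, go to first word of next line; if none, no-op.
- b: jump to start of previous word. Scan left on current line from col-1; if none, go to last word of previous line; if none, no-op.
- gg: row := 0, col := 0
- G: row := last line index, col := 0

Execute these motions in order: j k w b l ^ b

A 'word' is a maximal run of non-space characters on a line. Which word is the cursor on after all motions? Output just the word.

After 1 (j): row=1 col=0 char='s'
After 2 (k): row=0 col=0 char='z'
After 3 (w): row=0 col=5 char='t'
After 4 (b): row=0 col=0 char='z'
After 5 (l): row=0 col=1 char='e'
After 6 (^): row=0 col=0 char='z'
After 7 (b): row=0 col=0 char='z'

Answer: zero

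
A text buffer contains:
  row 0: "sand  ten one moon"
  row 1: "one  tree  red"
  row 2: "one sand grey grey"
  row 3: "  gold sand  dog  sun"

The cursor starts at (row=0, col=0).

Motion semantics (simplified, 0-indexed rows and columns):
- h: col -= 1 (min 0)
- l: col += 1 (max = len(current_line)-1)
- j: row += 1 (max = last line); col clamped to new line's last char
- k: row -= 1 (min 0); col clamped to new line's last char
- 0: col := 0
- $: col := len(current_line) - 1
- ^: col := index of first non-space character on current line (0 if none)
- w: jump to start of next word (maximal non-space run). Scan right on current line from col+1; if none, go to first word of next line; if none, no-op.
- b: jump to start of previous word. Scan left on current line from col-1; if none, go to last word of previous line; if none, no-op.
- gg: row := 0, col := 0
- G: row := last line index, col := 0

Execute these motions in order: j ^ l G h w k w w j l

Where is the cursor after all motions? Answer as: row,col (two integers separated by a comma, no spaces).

Answer: 3,10

Derivation:
After 1 (j): row=1 col=0 char='o'
After 2 (^): row=1 col=0 char='o'
After 3 (l): row=1 col=1 char='n'
After 4 (G): row=3 col=0 char='_'
After 5 (h): row=3 col=0 char='_'
After 6 (w): row=3 col=2 char='g'
After 7 (k): row=2 col=2 char='e'
After 8 (w): row=2 col=4 char='s'
After 9 (w): row=2 col=9 char='g'
After 10 (j): row=3 col=9 char='n'
After 11 (l): row=3 col=10 char='d'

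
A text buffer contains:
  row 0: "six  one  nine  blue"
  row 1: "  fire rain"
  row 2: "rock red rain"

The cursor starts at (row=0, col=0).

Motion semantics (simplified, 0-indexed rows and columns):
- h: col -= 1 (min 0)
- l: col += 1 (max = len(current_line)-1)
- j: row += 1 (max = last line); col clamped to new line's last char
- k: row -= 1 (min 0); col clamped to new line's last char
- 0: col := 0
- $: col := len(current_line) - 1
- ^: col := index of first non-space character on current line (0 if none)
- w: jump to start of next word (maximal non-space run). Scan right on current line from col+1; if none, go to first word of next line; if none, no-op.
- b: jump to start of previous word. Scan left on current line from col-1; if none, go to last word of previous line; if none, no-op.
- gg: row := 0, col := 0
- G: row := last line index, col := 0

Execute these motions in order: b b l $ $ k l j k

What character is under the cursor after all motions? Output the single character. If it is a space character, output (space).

Answer: n

Derivation:
After 1 (b): row=0 col=0 char='s'
After 2 (b): row=0 col=0 char='s'
After 3 (l): row=0 col=1 char='i'
After 4 ($): row=0 col=19 char='e'
After 5 ($): row=0 col=19 char='e'
After 6 (k): row=0 col=19 char='e'
After 7 (l): row=0 col=19 char='e'
After 8 (j): row=1 col=10 char='n'
After 9 (k): row=0 col=10 char='n'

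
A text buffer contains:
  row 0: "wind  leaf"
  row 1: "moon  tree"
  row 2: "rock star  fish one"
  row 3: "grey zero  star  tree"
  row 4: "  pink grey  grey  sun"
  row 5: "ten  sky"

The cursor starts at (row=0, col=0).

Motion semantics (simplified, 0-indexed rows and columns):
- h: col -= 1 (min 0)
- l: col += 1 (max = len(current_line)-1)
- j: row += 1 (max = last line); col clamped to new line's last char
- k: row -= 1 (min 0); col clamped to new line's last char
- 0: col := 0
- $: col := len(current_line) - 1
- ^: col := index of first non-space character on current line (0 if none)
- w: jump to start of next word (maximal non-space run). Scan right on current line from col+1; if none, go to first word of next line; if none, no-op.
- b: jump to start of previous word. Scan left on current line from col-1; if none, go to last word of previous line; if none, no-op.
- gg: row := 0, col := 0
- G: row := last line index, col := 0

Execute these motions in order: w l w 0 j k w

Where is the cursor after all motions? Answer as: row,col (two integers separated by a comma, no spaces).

After 1 (w): row=0 col=6 char='l'
After 2 (l): row=0 col=7 char='e'
After 3 (w): row=1 col=0 char='m'
After 4 (0): row=1 col=0 char='m'
After 5 (j): row=2 col=0 char='r'
After 6 (k): row=1 col=0 char='m'
After 7 (w): row=1 col=6 char='t'

Answer: 1,6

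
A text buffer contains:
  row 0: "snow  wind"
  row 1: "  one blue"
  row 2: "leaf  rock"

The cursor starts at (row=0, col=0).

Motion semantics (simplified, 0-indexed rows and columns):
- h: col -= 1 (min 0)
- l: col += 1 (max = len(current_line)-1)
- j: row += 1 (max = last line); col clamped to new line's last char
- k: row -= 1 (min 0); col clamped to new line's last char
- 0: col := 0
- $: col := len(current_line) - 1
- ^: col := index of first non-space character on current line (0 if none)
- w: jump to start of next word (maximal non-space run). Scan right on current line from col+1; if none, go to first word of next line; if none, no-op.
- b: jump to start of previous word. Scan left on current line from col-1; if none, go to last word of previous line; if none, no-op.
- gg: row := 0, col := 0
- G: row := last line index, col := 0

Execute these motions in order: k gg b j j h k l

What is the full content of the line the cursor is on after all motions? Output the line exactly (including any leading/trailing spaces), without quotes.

After 1 (k): row=0 col=0 char='s'
After 2 (gg): row=0 col=0 char='s'
After 3 (b): row=0 col=0 char='s'
After 4 (j): row=1 col=0 char='_'
After 5 (j): row=2 col=0 char='l'
After 6 (h): row=2 col=0 char='l'
After 7 (k): row=1 col=0 char='_'
After 8 (l): row=1 col=1 char='_'

Answer:   one blue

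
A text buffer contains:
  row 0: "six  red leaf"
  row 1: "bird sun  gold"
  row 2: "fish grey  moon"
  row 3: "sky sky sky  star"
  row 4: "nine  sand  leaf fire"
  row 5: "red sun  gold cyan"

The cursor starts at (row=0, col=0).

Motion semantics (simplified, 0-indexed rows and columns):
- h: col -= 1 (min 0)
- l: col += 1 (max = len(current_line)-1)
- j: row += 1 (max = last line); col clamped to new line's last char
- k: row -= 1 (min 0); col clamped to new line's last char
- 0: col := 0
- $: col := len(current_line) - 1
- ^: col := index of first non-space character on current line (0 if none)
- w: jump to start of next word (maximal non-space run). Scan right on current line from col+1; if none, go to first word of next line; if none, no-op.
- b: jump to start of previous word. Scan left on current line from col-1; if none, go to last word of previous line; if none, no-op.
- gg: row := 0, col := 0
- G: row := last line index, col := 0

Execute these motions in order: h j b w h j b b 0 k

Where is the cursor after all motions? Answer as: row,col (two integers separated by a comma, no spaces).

Answer: 0,0

Derivation:
After 1 (h): row=0 col=0 char='s'
After 2 (j): row=1 col=0 char='b'
After 3 (b): row=0 col=9 char='l'
After 4 (w): row=1 col=0 char='b'
After 5 (h): row=1 col=0 char='b'
After 6 (j): row=2 col=0 char='f'
After 7 (b): row=1 col=10 char='g'
After 8 (b): row=1 col=5 char='s'
After 9 (0): row=1 col=0 char='b'
After 10 (k): row=0 col=0 char='s'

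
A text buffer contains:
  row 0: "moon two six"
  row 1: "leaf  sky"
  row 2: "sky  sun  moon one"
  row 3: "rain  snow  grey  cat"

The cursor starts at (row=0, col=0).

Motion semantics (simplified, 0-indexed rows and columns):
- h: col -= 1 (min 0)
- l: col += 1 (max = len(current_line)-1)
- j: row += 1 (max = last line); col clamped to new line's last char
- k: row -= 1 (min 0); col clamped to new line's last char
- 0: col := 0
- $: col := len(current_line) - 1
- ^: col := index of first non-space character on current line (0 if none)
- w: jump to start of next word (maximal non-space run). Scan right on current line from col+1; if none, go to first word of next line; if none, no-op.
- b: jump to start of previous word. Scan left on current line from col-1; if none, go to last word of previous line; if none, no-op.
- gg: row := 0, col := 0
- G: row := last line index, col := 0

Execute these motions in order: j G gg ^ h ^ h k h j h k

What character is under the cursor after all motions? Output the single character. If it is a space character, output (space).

Answer: m

Derivation:
After 1 (j): row=1 col=0 char='l'
After 2 (G): row=3 col=0 char='r'
After 3 (gg): row=0 col=0 char='m'
After 4 (^): row=0 col=0 char='m'
After 5 (h): row=0 col=0 char='m'
After 6 (^): row=0 col=0 char='m'
After 7 (h): row=0 col=0 char='m'
After 8 (k): row=0 col=0 char='m'
After 9 (h): row=0 col=0 char='m'
After 10 (j): row=1 col=0 char='l'
After 11 (h): row=1 col=0 char='l'
After 12 (k): row=0 col=0 char='m'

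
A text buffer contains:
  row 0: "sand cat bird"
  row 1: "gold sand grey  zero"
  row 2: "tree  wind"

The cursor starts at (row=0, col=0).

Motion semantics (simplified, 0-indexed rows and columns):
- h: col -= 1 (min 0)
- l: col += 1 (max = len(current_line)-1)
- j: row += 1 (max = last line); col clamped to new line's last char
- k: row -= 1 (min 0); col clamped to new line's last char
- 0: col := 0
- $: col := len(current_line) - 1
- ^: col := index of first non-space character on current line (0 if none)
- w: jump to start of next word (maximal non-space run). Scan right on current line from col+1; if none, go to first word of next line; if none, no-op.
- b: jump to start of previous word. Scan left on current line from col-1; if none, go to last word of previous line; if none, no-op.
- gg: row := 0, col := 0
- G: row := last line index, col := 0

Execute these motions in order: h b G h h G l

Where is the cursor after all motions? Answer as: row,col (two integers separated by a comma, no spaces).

Answer: 2,1

Derivation:
After 1 (h): row=0 col=0 char='s'
After 2 (b): row=0 col=0 char='s'
After 3 (G): row=2 col=0 char='t'
After 4 (h): row=2 col=0 char='t'
After 5 (h): row=2 col=0 char='t'
After 6 (G): row=2 col=0 char='t'
After 7 (l): row=2 col=1 char='r'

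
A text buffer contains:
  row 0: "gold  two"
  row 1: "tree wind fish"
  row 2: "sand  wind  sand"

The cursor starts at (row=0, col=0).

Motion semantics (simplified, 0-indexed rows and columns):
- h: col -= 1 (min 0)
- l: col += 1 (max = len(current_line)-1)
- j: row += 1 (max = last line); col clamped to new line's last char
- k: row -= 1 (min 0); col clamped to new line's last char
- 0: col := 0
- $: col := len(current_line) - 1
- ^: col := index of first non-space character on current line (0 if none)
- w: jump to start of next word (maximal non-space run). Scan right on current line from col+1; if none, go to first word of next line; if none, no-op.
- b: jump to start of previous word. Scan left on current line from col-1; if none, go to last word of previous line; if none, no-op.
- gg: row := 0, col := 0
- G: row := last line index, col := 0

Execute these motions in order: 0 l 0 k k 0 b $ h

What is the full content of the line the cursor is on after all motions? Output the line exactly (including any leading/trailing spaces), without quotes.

Answer: gold  two

Derivation:
After 1 (0): row=0 col=0 char='g'
After 2 (l): row=0 col=1 char='o'
After 3 (0): row=0 col=0 char='g'
After 4 (k): row=0 col=0 char='g'
After 5 (k): row=0 col=0 char='g'
After 6 (0): row=0 col=0 char='g'
After 7 (b): row=0 col=0 char='g'
After 8 ($): row=0 col=8 char='o'
After 9 (h): row=0 col=7 char='w'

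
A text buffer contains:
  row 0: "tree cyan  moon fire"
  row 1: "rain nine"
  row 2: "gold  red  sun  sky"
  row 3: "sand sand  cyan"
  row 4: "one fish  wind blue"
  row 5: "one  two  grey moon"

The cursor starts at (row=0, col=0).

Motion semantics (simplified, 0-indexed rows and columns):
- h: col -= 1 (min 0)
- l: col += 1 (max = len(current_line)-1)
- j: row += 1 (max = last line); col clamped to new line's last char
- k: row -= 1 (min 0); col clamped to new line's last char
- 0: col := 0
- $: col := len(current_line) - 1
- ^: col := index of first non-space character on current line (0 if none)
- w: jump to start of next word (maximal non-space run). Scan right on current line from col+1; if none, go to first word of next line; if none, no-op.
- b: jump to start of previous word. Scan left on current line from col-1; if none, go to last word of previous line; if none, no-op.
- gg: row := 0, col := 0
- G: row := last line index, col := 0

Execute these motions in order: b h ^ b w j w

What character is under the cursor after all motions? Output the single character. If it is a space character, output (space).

Answer: g

Derivation:
After 1 (b): row=0 col=0 char='t'
After 2 (h): row=0 col=0 char='t'
After 3 (^): row=0 col=0 char='t'
After 4 (b): row=0 col=0 char='t'
After 5 (w): row=0 col=5 char='c'
After 6 (j): row=1 col=5 char='n'
After 7 (w): row=2 col=0 char='g'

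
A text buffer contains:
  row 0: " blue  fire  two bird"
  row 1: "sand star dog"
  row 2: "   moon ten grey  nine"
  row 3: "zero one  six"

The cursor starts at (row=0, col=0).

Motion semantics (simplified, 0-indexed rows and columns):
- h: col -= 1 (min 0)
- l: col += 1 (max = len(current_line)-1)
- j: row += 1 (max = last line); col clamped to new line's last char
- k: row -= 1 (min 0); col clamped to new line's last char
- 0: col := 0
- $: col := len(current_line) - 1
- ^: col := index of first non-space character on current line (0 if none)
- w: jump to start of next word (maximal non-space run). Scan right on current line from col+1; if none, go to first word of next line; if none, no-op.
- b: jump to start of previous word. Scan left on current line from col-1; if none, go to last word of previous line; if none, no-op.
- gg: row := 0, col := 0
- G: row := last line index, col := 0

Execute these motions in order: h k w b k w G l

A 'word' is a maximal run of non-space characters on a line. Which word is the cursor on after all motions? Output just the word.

After 1 (h): row=0 col=0 char='_'
After 2 (k): row=0 col=0 char='_'
After 3 (w): row=0 col=1 char='b'
After 4 (b): row=0 col=1 char='b'
After 5 (k): row=0 col=1 char='b'
After 6 (w): row=0 col=7 char='f'
After 7 (G): row=3 col=0 char='z'
After 8 (l): row=3 col=1 char='e'

Answer: zero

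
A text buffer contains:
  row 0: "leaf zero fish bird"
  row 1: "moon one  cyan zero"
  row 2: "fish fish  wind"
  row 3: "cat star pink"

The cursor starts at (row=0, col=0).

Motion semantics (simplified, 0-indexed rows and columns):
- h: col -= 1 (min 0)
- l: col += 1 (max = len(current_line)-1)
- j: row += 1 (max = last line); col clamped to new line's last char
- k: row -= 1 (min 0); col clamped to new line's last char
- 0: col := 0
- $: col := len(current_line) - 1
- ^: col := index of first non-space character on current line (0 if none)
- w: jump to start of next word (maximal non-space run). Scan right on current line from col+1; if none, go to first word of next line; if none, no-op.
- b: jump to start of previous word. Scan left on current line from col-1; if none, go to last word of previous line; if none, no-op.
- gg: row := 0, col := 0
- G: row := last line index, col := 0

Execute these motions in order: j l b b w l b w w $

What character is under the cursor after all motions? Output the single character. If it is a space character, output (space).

Answer: o

Derivation:
After 1 (j): row=1 col=0 char='m'
After 2 (l): row=1 col=1 char='o'
After 3 (b): row=1 col=0 char='m'
After 4 (b): row=0 col=15 char='b'
After 5 (w): row=1 col=0 char='m'
After 6 (l): row=1 col=1 char='o'
After 7 (b): row=1 col=0 char='m'
After 8 (w): row=1 col=5 char='o'
After 9 (w): row=1 col=10 char='c'
After 10 ($): row=1 col=18 char='o'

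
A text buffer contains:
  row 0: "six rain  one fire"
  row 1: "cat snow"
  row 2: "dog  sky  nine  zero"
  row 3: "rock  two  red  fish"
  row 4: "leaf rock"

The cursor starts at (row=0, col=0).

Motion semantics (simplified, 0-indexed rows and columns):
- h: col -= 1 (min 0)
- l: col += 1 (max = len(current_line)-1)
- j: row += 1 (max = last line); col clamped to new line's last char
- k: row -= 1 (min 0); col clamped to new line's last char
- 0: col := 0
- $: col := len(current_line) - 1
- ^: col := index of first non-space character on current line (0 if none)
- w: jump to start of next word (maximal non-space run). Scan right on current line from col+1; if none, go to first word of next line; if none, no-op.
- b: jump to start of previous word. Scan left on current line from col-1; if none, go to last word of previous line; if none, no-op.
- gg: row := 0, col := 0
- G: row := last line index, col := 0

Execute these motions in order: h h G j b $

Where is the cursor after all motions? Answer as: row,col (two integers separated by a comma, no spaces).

After 1 (h): row=0 col=0 char='s'
After 2 (h): row=0 col=0 char='s'
After 3 (G): row=4 col=0 char='l'
After 4 (j): row=4 col=0 char='l'
After 5 (b): row=3 col=16 char='f'
After 6 ($): row=3 col=19 char='h'

Answer: 3,19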